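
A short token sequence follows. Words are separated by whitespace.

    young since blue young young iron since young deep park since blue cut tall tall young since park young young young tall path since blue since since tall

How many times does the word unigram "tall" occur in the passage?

4

Scanning the 28 tokens for "tall":
  position 14: tall
  position 15: tall
  position 22: tall
  position 28: tall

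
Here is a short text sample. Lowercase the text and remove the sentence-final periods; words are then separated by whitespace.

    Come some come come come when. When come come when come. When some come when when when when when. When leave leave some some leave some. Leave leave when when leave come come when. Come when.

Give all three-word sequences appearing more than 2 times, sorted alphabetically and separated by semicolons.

Trigram counts meeting the condition (more than 2 times):
  come come when: 3
  when when when: 4

come come when; when when when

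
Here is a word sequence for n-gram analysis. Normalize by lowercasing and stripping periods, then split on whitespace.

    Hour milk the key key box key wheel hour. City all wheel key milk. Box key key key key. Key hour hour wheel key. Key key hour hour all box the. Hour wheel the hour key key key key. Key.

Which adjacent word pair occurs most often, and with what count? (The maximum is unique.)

"key key", 11 times

Bigram frequencies (highest first):
  key key: 11
  box key: 2
  wheel key: 2
  key hour: 2
  hour hour: 2
  hour wheel: 2
  … (17 more, each ≤ 2)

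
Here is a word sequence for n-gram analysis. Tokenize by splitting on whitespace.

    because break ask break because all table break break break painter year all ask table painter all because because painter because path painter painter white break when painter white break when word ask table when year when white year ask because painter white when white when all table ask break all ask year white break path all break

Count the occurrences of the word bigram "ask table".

2

Scanning the 57 overlapping bigram windows for "ask table":
  position 14–15: ask table
  position 33–34: ask table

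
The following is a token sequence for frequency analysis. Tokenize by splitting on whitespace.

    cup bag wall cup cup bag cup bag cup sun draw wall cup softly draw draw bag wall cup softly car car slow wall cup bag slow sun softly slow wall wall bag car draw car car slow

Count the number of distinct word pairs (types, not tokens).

25

38 tokens → 37 bigram windows in total.
Repeated bigrams (each contributes count−1 duplicates):
  cup bag: 4
  wall cup: 4
  bag cup: 2
  bag wall: 2
  car car: 2
  car slow: 2
  cup softly: 2
  slow wall: 2
12 duplicate windows → 37 − 12 = 25 distinct.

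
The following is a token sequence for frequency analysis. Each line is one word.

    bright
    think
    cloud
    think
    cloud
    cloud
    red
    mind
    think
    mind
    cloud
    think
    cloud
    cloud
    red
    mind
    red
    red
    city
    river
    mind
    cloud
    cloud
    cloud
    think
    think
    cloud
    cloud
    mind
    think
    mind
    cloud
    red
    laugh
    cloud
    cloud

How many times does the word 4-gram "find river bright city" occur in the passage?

Scanning the 33 overlapping 4-gram windows for "find river bright city":
  (none found)

0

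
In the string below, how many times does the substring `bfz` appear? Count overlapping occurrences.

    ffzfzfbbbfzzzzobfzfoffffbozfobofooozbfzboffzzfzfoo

3

Sliding a length-3 window over the 50 characters (48 positions):
  position 9–11: bfz
  position 16–18: bfz
  position 37–39: bfz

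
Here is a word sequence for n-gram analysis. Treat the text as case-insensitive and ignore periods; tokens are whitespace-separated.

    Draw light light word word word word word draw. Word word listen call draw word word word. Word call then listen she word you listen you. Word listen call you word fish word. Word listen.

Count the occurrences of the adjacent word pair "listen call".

2

Scanning the 34 overlapping bigram windows for "listen call":
  position 12–13: listen call
  position 28–29: listen call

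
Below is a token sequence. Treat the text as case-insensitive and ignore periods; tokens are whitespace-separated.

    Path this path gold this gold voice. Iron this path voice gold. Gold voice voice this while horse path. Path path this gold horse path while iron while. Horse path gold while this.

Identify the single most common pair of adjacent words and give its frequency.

Bigram frequencies (highest first):
  horse path: 3
  path this: 2
  this path: 2
  path gold: 2
  this gold: 2
  gold voice: 2
  … (17 more, each ≤ 2)

"horse path", 3 times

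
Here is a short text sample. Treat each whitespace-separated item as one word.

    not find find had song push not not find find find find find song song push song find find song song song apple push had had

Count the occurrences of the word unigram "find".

9

Scanning the 26 tokens for "find":
  position 2: find
  position 3: find
  position 9: find
  position 10: find
  position 11: find
  position 12: find
  position 13: find
  position 18: find
  position 19: find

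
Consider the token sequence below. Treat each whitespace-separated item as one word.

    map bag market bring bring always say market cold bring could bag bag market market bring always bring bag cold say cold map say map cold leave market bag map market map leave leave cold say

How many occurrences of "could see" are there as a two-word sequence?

0

Scanning the 35 overlapping bigram windows for "could see":
  (none found)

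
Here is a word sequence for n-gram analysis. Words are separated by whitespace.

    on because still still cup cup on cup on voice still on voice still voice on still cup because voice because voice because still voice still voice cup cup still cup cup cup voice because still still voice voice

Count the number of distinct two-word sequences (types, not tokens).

20

39 tokens → 38 bigram windows in total.
Repeated bigrams (each contributes count−1 duplicates):
  cup cup: 4
  still voice: 4
  because still: 3
  still cup: 3
  voice because: 3
  voice still: 3
  because voice: 2
  cup on: 2
  … (2 more repeated)
18 duplicate windows → 38 − 18 = 20 distinct.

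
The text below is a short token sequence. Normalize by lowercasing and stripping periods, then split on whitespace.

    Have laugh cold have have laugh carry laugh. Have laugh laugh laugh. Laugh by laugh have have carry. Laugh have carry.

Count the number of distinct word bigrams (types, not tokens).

11

21 tokens → 20 bigram windows in total.
Repeated bigrams (each contributes count−1 duplicates):
  have laugh: 3
  laugh have: 3
  laugh laugh: 3
  carry laugh: 2
  have carry: 2
  have have: 2
9 duplicate windows → 20 − 9 = 11 distinct.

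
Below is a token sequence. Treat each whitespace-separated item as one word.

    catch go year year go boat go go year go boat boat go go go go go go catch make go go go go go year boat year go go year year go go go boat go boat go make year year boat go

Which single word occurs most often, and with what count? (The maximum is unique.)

Unigram frequencies (highest first):
  go: 24
  year: 9
  boat: 7
  catch: 2
  make: 2

"go", 24 times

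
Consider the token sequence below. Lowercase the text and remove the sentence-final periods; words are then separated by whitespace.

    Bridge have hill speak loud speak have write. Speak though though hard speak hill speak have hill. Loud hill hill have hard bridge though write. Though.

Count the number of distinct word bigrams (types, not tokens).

22

26 tokens → 25 bigram windows in total.
Repeated bigrams (each contributes count−1 duplicates):
  have hill: 2
  hill speak: 2
  speak have: 2
3 duplicate windows → 25 − 3 = 22 distinct.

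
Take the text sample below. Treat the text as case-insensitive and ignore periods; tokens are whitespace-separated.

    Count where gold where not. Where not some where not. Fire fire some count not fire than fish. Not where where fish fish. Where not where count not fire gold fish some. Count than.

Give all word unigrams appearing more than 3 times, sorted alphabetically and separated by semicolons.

Unigram counts meeting the condition (more than 3 times):
  count: 4
  fire: 4
  fish: 4
  not: 7
  where: 8

count; fire; fish; not; where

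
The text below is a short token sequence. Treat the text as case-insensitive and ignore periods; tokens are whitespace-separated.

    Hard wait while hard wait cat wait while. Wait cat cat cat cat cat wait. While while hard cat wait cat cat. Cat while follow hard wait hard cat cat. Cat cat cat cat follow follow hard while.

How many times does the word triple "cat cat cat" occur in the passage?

Scanning the 36 overlapping trigram windows for "cat cat cat":
  position 10–12: cat cat cat
  position 11–13: cat cat cat
  position 12–14: cat cat cat
  position 21–23: cat cat cat
  position 29–31: cat cat cat
  position 30–32: cat cat cat
  position 31–33: cat cat cat
  position 32–34: cat cat cat

8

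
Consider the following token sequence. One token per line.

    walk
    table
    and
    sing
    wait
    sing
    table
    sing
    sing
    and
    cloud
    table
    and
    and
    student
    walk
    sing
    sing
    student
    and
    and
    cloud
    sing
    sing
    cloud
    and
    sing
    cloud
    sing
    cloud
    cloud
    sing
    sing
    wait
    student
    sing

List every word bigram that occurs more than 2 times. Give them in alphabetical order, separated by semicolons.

cloud sing; sing cloud; sing sing

Bigram counts meeting the condition (more than 2 times):
  cloud sing: 3
  sing cloud: 3
  sing sing: 4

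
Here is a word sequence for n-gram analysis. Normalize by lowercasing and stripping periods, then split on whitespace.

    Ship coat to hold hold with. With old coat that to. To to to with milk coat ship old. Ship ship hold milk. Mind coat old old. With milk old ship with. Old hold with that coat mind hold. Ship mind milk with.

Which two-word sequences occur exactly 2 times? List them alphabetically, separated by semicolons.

hold with; old ship; with milk; with old

Bigram counts meeting the condition (exactly 2 times):
  hold with: 2
  old ship: 2
  with milk: 2
  with old: 2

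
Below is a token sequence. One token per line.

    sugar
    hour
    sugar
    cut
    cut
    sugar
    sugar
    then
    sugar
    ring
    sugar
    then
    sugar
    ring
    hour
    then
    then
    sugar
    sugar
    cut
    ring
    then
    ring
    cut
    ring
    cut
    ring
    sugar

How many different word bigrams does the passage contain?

28 tokens → 27 bigram windows in total.
Repeated bigrams (each contributes count−1 duplicates):
  cut ring: 3
  then sugar: 3
  ring cut: 2
  ring sugar: 2
  sugar cut: 2
  sugar ring: 2
  sugar sugar: 2
  sugar then: 2
10 duplicate windows → 27 − 10 = 17 distinct.

17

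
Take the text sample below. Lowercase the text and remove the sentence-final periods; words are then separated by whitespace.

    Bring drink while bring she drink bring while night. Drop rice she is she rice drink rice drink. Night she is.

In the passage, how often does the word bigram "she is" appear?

Scanning the 20 overlapping bigram windows for "she is":
  position 12–13: she is
  position 20–21: she is

2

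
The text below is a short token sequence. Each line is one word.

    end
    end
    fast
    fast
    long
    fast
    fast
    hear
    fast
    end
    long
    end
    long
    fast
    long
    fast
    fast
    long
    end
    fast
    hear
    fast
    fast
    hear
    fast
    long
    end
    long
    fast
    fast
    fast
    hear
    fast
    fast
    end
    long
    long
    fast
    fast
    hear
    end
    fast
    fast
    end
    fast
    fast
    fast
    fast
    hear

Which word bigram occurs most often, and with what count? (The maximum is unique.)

"fast fast", 12 times

Bigram frequencies (highest first):
  fast fast: 12
  fast hear: 6
  long fast: 5
  end fast: 4
  fast long: 4
  hear fast: 4
  … (6 more, each ≤ 4)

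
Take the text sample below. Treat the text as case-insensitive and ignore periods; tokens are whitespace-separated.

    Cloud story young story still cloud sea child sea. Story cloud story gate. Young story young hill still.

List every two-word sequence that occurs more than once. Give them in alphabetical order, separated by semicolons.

cloud story; story young; young story

Bigram counts meeting the condition (more than once):
  cloud story: 2
  story young: 2
  young story: 2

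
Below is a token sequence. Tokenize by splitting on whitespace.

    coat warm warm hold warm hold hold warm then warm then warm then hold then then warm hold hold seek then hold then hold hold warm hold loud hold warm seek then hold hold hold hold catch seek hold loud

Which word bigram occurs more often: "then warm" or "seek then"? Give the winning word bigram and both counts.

"then warm": 3 occurrences
"seek then": 2 occurrences

"then warm" (3 vs 2)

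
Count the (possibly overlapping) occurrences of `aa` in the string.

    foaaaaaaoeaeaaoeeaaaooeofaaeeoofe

9

Sliding a length-2 window over the 33 characters (32 positions):
  position 3–4: aa
  position 4–5: aa
  position 5–6: aa
  position 6–7: aa
  position 7–8: aa
  position 13–14: aa
  position 18–19: aa
  position 19–20: aa
  position 26–27: aa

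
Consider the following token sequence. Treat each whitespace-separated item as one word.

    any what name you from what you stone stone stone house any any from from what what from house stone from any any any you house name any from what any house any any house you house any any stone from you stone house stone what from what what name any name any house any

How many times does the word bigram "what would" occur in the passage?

Scanning the 54 overlapping bigram windows for "what would":
  (none found)

0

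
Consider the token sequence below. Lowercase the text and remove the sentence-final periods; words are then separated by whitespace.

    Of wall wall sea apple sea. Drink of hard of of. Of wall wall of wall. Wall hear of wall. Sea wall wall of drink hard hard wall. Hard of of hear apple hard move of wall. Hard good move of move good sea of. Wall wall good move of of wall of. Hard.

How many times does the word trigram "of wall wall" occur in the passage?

Scanning the 52 overlapping trigram windows for "of wall wall":
  position 1–3: of wall wall
  position 12–14: of wall wall
  position 15–17: of wall wall
  position 45–47: of wall wall

4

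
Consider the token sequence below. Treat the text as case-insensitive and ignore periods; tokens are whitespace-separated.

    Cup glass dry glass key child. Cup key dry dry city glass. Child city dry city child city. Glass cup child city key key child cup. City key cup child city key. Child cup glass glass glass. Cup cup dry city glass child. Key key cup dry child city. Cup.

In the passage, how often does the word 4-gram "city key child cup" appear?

1

Scanning the 47 overlapping 4-gram windows for "city key child cup":
  position 31–34: city key child cup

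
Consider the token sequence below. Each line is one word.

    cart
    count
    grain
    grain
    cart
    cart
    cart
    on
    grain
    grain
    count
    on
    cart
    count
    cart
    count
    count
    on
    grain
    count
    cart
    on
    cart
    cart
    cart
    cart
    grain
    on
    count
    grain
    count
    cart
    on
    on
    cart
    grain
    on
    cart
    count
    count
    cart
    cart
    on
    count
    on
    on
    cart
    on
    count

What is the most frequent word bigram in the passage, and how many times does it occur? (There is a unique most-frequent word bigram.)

"cart cart", 6 times

Bigram frequencies (highest first):
  cart cart: 6
  cart on: 5
  on cart: 5
  cart count: 4
  count cart: 4
  grain count: 3
  … (10 more, each ≤ 3)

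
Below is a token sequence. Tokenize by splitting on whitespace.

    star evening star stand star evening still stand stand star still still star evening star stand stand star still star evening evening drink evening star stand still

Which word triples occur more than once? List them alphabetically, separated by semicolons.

Trigram counts meeting the condition (more than once):
  evening star stand: 3
  stand stand star: 2
  stand star still: 2
  star evening star: 2
  still star evening: 2

evening star stand; stand stand star; stand star still; star evening star; still star evening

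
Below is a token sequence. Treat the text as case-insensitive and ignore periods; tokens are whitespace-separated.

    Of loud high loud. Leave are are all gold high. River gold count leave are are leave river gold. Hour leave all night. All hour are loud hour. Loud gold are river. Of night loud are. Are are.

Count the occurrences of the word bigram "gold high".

1

Scanning the 37 overlapping bigram windows for "gold high":
  position 9–10: gold high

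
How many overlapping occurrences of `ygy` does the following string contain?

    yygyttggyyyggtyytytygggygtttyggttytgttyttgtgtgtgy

1

Sliding a length-3 window over the 49 characters (47 positions):
  position 2–4: ygy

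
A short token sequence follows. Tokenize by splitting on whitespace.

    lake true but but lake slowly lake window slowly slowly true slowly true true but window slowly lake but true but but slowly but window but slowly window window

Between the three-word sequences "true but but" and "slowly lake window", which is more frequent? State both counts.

"true but but" (2 vs 1)

"true but but": 2 occurrences
"slowly lake window": 1 occurrence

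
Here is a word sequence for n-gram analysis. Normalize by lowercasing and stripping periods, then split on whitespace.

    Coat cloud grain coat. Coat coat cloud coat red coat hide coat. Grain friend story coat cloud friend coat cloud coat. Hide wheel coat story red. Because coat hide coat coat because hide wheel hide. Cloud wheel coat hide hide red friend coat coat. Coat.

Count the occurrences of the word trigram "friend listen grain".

Scanning the 43 overlapping trigram windows for "friend listen grain":
  (none found)

0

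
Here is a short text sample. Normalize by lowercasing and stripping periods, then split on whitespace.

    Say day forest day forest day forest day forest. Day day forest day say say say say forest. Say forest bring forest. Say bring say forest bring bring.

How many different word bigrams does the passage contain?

28 tokens → 27 bigram windows in total.
Repeated bigrams (each contributes count−1 duplicates):
  day forest: 5
  forest day: 5
  say forest: 3
  say say: 3
  forest bring: 2
  forest say: 2
14 duplicate windows → 27 − 14 = 13 distinct.

13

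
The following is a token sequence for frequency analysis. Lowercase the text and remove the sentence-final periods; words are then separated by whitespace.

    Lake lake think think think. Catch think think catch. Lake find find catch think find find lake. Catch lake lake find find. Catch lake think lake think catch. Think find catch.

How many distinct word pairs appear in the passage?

31 tokens → 30 bigram windows in total.
Repeated bigrams (each contributes count−1 duplicates):
  catch lake: 3
  catch think: 3
  find catch: 3
  find find: 3
  lake think: 3
  think catch: 3
  think think: 3
  lake find: 2
  … (2 more repeated)
17 duplicate windows → 30 − 17 = 13 distinct.

13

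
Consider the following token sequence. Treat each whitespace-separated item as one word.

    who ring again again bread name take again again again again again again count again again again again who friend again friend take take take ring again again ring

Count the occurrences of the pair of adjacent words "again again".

Scanning the 28 overlapping bigram windows for "again again":
  position 3–4: again again
  position 8–9: again again
  position 9–10: again again
  position 10–11: again again
  position 11–12: again again
  position 12–13: again again
  position 15–16: again again
  position 16–17: again again
  position 17–18: again again
  position 27–28: again again

10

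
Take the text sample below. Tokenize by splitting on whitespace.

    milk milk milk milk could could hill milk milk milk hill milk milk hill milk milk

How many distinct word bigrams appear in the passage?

16 tokens → 15 bigram windows in total.
Repeated bigrams (each contributes count−1 duplicates):
  milk milk: 7
  hill milk: 3
  milk hill: 2
9 duplicate windows → 15 − 9 = 6 distinct.

6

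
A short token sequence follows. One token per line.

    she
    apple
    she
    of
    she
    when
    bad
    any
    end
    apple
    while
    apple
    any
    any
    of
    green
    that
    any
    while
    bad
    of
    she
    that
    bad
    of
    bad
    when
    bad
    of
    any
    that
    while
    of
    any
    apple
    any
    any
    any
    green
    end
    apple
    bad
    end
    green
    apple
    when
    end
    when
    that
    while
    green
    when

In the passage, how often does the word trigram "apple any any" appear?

Scanning the 50 overlapping trigram windows for "apple any any":
  position 12–14: apple any any
  position 35–37: apple any any

2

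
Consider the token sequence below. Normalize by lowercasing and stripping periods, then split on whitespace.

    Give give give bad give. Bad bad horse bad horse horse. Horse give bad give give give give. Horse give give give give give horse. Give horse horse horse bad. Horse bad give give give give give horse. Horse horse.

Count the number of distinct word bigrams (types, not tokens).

40 tokens → 39 bigram windows in total.
Repeated bigrams (each contributes count−1 duplicates):
  give give: 13
  horse horse: 6
  give horse: 4
  bad give: 3
  bad horse: 3
  give bad: 3
  horse bad: 3
  horse give: 3
30 duplicate windows → 39 − 30 = 9 distinct.

9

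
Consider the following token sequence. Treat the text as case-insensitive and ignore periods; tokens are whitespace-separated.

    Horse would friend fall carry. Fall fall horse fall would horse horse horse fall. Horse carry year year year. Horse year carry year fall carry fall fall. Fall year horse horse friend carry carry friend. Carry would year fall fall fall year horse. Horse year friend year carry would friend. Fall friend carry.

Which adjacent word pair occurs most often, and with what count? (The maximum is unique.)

Bigram frequencies (highest first):
  fall fall: 5
  horse horse: 4
  year horse: 3
  friend carry: 3
  would friend: 2
  friend fall: 2
  … (22 more, each ≤ 2)

"fall fall", 5 times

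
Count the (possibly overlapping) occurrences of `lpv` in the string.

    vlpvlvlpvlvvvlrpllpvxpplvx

3

Sliding a length-3 window over the 26 characters (24 positions):
  position 2–4: lpv
  position 7–9: lpv
  position 18–20: lpv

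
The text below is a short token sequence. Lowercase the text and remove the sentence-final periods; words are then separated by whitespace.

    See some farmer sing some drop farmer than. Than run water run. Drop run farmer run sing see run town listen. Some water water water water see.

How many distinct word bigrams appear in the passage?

27 tokens → 26 bigram windows in total.
Repeated bigrams (each contributes count−1 duplicates):
  water water: 3
2 duplicate windows → 26 − 2 = 24 distinct.

24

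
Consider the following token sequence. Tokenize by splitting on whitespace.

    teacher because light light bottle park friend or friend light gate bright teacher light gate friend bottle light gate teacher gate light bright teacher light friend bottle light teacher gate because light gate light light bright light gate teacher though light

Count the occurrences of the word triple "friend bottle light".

2

Scanning the 39 overlapping trigram windows for "friend bottle light":
  position 16–18: friend bottle light
  position 26–28: friend bottle light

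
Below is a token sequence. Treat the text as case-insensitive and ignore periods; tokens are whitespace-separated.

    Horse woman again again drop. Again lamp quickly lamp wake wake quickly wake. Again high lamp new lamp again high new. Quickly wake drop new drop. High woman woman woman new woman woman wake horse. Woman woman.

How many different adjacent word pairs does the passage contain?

37 tokens → 36 bigram windows in total.
Repeated bigrams (each contributes count−1 duplicates):
  woman woman: 4
  again high: 2
  horse woman: 2
  quickly wake: 2
6 duplicate windows → 36 − 6 = 30 distinct.

30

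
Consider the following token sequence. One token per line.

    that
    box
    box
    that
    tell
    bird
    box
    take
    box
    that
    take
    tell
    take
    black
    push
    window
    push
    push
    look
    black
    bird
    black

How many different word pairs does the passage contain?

20

22 tokens → 21 bigram windows in total.
Repeated bigrams (each contributes count−1 duplicates):
  box that: 2
1 duplicate windows → 21 − 1 = 20 distinct.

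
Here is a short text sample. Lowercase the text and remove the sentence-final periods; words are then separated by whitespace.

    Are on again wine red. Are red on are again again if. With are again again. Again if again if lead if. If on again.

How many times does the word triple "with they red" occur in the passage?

Scanning the 23 overlapping trigram windows for "with they red":
  (none found)

0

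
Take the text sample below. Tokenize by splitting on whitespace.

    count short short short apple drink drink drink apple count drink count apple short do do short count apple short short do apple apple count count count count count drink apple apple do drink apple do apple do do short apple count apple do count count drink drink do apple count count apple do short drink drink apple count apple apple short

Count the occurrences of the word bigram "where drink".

0

Scanning the 61 overlapping bigram windows for "where drink":
  (none found)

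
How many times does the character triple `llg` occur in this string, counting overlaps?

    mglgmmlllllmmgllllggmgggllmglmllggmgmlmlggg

Sliding a length-3 window over the 43 characters (41 positions):
  position 17–19: llg
  position 31–33: llg

2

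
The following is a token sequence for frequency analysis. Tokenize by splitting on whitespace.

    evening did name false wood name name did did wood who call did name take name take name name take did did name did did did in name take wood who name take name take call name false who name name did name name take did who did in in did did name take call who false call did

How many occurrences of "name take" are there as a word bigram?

8

Scanning the 58 overlapping bigram windows for "name take":
  position 14–15: name take
  position 16–17: name take
  position 19–20: name take
  position 28–29: name take
  position 32–33: name take
  position 34–35: name take
  position 44–45: name take
  position 53–54: name take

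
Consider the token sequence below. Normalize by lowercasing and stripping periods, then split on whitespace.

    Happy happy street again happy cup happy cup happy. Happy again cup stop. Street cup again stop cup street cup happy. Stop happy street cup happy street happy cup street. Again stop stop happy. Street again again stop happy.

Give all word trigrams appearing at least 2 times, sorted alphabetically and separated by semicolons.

Trigram counts meeting the condition (at least 2 times):
  happy cup happy: 2
  happy street again: 2
  stop happy street: 2
  street cup happy: 2

happy cup happy; happy street again; stop happy street; street cup happy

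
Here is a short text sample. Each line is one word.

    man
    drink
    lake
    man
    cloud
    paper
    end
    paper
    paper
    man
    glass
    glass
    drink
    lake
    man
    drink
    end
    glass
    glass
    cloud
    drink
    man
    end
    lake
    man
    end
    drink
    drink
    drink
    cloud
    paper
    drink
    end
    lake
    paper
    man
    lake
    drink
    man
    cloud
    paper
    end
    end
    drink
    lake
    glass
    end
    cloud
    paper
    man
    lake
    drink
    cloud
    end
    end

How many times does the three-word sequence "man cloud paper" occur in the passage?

Scanning the 53 overlapping trigram windows for "man cloud paper":
  position 4–6: man cloud paper
  position 39–41: man cloud paper

2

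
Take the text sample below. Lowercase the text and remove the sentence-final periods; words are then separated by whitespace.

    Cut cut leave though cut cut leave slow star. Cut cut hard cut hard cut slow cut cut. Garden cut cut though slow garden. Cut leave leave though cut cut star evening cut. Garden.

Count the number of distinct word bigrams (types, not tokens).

20

34 tokens → 33 bigram windows in total.
Repeated bigrams (each contributes count−1 duplicates):
  cut cut: 6
  cut leave: 3
  cut garden: 2
  cut hard: 2
  garden cut: 2
  hard cut: 2
  leave though: 2
  though cut: 2
13 duplicate windows → 33 − 13 = 20 distinct.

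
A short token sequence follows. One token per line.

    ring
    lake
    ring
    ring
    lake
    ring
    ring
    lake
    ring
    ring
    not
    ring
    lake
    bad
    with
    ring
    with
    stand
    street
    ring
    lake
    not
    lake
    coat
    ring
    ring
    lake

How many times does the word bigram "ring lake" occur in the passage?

6

Scanning the 26 overlapping bigram windows for "ring lake":
  position 1–2: ring lake
  position 4–5: ring lake
  position 7–8: ring lake
  position 12–13: ring lake
  position 20–21: ring lake
  position 26–27: ring lake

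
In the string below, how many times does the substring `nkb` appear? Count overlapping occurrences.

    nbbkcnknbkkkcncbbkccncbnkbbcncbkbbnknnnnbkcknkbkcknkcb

Sliding a length-3 window over the 54 characters (52 positions):
  position 24–26: nkb
  position 45–47: nkb

2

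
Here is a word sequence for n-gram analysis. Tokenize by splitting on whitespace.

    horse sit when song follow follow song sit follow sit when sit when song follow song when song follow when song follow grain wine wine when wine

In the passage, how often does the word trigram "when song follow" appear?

Scanning the 25 overlapping trigram windows for "when song follow":
  position 3–5: when song follow
  position 13–15: when song follow
  position 17–19: when song follow
  position 20–22: when song follow

4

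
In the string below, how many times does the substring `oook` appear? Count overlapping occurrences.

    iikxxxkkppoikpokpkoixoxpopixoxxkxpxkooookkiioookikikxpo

2

Sliding a length-4 window over the 55 characters (52 positions):
  position 38–41: oook
  position 45–48: oook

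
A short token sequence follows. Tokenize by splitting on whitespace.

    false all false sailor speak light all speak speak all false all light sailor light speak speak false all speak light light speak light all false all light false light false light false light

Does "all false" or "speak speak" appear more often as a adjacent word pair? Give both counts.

"all false": 3 occurrences
"speak speak": 2 occurrences

"all false" (3 vs 2)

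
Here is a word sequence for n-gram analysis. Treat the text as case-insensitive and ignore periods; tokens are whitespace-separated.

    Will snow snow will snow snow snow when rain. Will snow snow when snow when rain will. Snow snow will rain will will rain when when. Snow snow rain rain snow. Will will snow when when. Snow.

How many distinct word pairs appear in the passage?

14

37 tokens → 36 bigram windows in total.
Repeated bigrams (each contributes count−1 duplicates):
  snow snow: 6
  will snow: 5
  snow when: 4
  rain will: 3
  snow will: 3
  when snow: 3
  when rain: 2
  when when: 2
  … (2 more repeated)
22 duplicate windows → 36 − 22 = 14 distinct.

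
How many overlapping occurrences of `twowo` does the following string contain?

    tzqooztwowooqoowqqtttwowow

Sliding a length-5 window over the 26 characters (22 positions):
  position 7–11: twowo
  position 21–25: twowo

2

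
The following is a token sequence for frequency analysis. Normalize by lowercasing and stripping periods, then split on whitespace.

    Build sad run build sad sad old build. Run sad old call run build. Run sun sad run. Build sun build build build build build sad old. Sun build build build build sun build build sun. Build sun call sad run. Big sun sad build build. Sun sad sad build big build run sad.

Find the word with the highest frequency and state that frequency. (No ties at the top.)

"build", 21 times

Unigram frequencies (highest first):
  build: 21
  sad: 11
  sun: 8
  run: 7
  old: 3
  call: 2
  … (1 more, each ≤ 2)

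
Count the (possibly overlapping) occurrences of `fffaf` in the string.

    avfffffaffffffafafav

Sliding a length-5 window over the 20 characters (16 positions):
  position 5–9: fffaf
  position 12–16: fffaf

2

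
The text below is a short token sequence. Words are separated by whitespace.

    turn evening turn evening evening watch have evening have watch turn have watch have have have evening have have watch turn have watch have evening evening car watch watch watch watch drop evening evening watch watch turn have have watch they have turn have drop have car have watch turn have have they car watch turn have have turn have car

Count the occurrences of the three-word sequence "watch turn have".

5

Scanning the 59 overlapping trigram windows for "watch turn have":
  position 10–12: watch turn have
  position 20–22: watch turn have
  position 36–38: watch turn have
  position 49–51: watch turn have
  position 55–57: watch turn have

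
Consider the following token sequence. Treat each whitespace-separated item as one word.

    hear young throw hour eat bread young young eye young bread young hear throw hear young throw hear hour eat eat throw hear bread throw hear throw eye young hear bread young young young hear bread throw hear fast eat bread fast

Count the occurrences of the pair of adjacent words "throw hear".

Scanning the 41 overlapping bigram windows for "throw hear":
  position 14–15: throw hear
  position 17–18: throw hear
  position 22–23: throw hear
  position 25–26: throw hear
  position 37–38: throw hear

5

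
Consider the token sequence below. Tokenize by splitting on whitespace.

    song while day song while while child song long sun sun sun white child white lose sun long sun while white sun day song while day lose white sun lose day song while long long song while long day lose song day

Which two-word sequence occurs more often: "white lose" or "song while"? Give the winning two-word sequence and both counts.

"white lose": 1 occurrence
"song while": 5 occurrences

"song while" (5 vs 1)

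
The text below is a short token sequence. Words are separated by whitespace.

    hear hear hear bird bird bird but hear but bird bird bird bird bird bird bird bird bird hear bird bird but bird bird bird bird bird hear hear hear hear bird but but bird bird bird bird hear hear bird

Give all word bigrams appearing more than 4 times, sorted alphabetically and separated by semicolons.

bird bird; hear hear

Bigram counts meeting the condition (more than 4 times):
  bird bird: 18
  hear hear: 6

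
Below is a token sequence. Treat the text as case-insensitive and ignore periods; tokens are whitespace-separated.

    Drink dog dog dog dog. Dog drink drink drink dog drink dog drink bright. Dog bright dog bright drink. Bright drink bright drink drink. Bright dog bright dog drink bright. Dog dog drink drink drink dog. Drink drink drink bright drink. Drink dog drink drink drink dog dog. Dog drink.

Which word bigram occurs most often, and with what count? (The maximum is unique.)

"drink drink", 10 times

Bigram frequencies (highest first):
  drink drink: 10
  dog drink: 8
  dog dog: 7
  drink dog: 6
  drink bright: 6
  bright dog: 5
  … (2 more, each ≤ 4)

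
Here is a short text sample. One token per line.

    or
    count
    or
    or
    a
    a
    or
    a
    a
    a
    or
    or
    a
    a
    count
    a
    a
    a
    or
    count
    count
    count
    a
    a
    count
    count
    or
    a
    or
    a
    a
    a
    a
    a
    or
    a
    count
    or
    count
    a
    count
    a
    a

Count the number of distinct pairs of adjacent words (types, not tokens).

43 tokens → 42 bigram windows in total.
Repeated bigrams (each contributes count−1 duplicates):
  a a: 12
  or a: 6
  a or: 5
  a count: 4
  count a: 4
  count count: 3
  count or: 3
  or count: 3
  … (1 more repeated)
33 duplicate windows → 42 − 33 = 9 distinct.

9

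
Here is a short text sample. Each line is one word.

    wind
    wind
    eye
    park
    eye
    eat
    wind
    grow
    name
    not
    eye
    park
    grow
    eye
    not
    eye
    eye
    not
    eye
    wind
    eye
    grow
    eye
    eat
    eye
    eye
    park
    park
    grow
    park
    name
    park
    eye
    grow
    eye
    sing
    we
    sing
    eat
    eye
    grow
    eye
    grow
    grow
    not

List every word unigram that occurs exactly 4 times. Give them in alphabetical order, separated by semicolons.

not; wind

Unigram counts meeting the condition (exactly 4 times):
  not: 4
  wind: 4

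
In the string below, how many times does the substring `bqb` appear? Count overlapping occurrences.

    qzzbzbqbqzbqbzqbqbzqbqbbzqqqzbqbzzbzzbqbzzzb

6

Sliding a length-3 window over the 44 characters (42 positions):
  position 6–8: bqb
  position 11–13: bqb
  position 16–18: bqb
  position 21–23: bqb
  position 30–32: bqb
  position 38–40: bqb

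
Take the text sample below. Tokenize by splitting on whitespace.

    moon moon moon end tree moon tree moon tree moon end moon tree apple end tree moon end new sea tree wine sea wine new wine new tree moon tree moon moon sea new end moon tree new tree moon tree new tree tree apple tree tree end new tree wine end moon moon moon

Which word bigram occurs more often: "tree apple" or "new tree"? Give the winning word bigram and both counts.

"new tree" (4 vs 2)

"tree apple": 2 occurrences
"new tree": 4 occurrences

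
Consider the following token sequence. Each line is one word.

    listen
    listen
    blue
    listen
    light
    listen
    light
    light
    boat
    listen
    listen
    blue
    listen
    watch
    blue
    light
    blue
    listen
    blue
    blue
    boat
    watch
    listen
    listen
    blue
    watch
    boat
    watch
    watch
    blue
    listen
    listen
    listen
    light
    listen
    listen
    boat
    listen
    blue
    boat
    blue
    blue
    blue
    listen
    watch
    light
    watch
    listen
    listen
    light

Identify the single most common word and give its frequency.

"listen", 19 times

Unigram frequencies (highest first):
  listen: 19
  blue: 12
  light: 7
  watch: 7
  boat: 5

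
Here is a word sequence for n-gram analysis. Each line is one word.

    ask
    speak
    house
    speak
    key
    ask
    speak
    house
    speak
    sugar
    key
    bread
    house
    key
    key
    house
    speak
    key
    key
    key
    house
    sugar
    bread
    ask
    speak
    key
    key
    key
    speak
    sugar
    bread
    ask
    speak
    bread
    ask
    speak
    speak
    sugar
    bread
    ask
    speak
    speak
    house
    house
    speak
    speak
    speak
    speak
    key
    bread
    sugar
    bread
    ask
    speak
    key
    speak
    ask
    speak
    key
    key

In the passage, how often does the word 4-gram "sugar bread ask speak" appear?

4

Scanning the 57 overlapping 4-gram windows for "sugar bread ask speak":
  position 22–25: sugar bread ask speak
  position 30–33: sugar bread ask speak
  position 38–41: sugar bread ask speak
  position 51–54: sugar bread ask speak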